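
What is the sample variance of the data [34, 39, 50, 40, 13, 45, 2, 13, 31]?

273

Step 1: Compute the mean: (34 + 39 + 50 + 40 + 13 + 45 + 2 + 13 + 31) / 9 = 29.6667
Step 2: Compute squared deviations from the mean:
  (34 - 29.6667)^2 = 18.7778
  (39 - 29.6667)^2 = 87.1111
  (50 - 29.6667)^2 = 413.4444
  (40 - 29.6667)^2 = 106.7778
  (13 - 29.6667)^2 = 277.7778
  (45 - 29.6667)^2 = 235.1111
  (2 - 29.6667)^2 = 765.4444
  (13 - 29.6667)^2 = 277.7778
  (31 - 29.6667)^2 = 1.7778
Step 3: Sum of squared deviations = 2184
Step 4: Sample variance = 2184 / 8 = 273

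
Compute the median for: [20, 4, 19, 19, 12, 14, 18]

18

Step 1: Sort the data in ascending order: [4, 12, 14, 18, 19, 19, 20]
Step 2: The number of values is n = 7.
Step 3: Since n is odd, the median is the middle value at position 4: 18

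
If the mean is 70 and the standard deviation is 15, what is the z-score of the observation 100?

2

Step 1: Recall the z-score formula: z = (x - mu) / sigma
Step 2: Substitute values: z = (100 - 70) / 15
Step 3: z = 30 / 15 = 2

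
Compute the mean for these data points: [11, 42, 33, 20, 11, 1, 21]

19.8571

Step 1: Sum all values: 11 + 42 + 33 + 20 + 11 + 1 + 21 = 139
Step 2: Count the number of values: n = 7
Step 3: Mean = sum / n = 139 / 7 = 19.8571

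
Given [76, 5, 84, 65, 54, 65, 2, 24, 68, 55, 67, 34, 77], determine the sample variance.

739.5

Step 1: Compute the mean: (76 + 5 + 84 + 65 + 54 + 65 + 2 + 24 + 68 + 55 + 67 + 34 + 77) / 13 = 52
Step 2: Compute squared deviations from the mean:
  (76 - 52)^2 = 576
  (5 - 52)^2 = 2209
  (84 - 52)^2 = 1024
  (65 - 52)^2 = 169
  (54 - 52)^2 = 4
  (65 - 52)^2 = 169
  (2 - 52)^2 = 2500
  (24 - 52)^2 = 784
  (68 - 52)^2 = 256
  (55 - 52)^2 = 9
  (67 - 52)^2 = 225
  (34 - 52)^2 = 324
  (77 - 52)^2 = 625
Step 3: Sum of squared deviations = 8874
Step 4: Sample variance = 8874 / 12 = 739.5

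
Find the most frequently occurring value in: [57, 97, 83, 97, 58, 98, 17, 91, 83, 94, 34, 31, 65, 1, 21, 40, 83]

83

Step 1: Count the frequency of each value:
  1: appears 1 time(s)
  17: appears 1 time(s)
  21: appears 1 time(s)
  31: appears 1 time(s)
  34: appears 1 time(s)
  40: appears 1 time(s)
  57: appears 1 time(s)
  58: appears 1 time(s)
  65: appears 1 time(s)
  83: appears 3 time(s)
  91: appears 1 time(s)
  94: appears 1 time(s)
  97: appears 2 time(s)
  98: appears 1 time(s)
Step 2: The value 83 appears most frequently (3 times).
Step 3: Mode = 83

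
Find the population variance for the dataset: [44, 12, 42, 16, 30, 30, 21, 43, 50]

163.7778

Step 1: Compute the mean: (44 + 12 + 42 + 16 + 30 + 30 + 21 + 43 + 50) / 9 = 32
Step 2: Compute squared deviations from the mean:
  (44 - 32)^2 = 144
  (12 - 32)^2 = 400
  (42 - 32)^2 = 100
  (16 - 32)^2 = 256
  (30 - 32)^2 = 4
  (30 - 32)^2 = 4
  (21 - 32)^2 = 121
  (43 - 32)^2 = 121
  (50 - 32)^2 = 324
Step 3: Sum of squared deviations = 1474
Step 4: Population variance = 1474 / 9 = 163.7778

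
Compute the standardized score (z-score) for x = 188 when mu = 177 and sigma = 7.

1.5714

Step 1: Recall the z-score formula: z = (x - mu) / sigma
Step 2: Substitute values: z = (188 - 177) / 7
Step 3: z = 11 / 7 = 1.5714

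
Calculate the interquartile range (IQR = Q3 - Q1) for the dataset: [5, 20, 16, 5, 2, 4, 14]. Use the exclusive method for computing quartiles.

12

Step 1: Sort the data: [2, 4, 5, 5, 14, 16, 20]
Step 2: n = 7
Step 3: Using the exclusive quartile method:
  Q1 = 4
  Q2 (median) = 5
  Q3 = 16
  IQR = Q3 - Q1 = 16 - 4 = 12
Step 4: IQR = 12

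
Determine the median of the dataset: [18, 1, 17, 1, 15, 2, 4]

4

Step 1: Sort the data in ascending order: [1, 1, 2, 4, 15, 17, 18]
Step 2: The number of values is n = 7.
Step 3: Since n is odd, the median is the middle value at position 4: 4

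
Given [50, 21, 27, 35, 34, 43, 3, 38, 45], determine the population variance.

182.5432

Step 1: Compute the mean: (50 + 21 + 27 + 35 + 34 + 43 + 3 + 38 + 45) / 9 = 32.8889
Step 2: Compute squared deviations from the mean:
  (50 - 32.8889)^2 = 292.7901
  (21 - 32.8889)^2 = 141.3457
  (27 - 32.8889)^2 = 34.679
  (35 - 32.8889)^2 = 4.4568
  (34 - 32.8889)^2 = 1.2346
  (43 - 32.8889)^2 = 102.2346
  (3 - 32.8889)^2 = 893.3457
  (38 - 32.8889)^2 = 26.1235
  (45 - 32.8889)^2 = 146.679
Step 3: Sum of squared deviations = 1642.8889
Step 4: Population variance = 1642.8889 / 9 = 182.5432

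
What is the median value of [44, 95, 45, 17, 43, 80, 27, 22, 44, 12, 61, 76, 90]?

44

Step 1: Sort the data in ascending order: [12, 17, 22, 27, 43, 44, 44, 45, 61, 76, 80, 90, 95]
Step 2: The number of values is n = 13.
Step 3: Since n is odd, the median is the middle value at position 7: 44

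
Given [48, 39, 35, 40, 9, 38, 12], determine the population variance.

191.6735

Step 1: Compute the mean: (48 + 39 + 35 + 40 + 9 + 38 + 12) / 7 = 31.5714
Step 2: Compute squared deviations from the mean:
  (48 - 31.5714)^2 = 269.898
  (39 - 31.5714)^2 = 55.1837
  (35 - 31.5714)^2 = 11.7551
  (40 - 31.5714)^2 = 71.0408
  (9 - 31.5714)^2 = 509.4694
  (38 - 31.5714)^2 = 41.3265
  (12 - 31.5714)^2 = 383.0408
Step 3: Sum of squared deviations = 1341.7143
Step 4: Population variance = 1341.7143 / 7 = 191.6735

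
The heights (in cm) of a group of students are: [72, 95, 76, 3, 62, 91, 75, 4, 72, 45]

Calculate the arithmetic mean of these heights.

59.5

Step 1: Sum all values: 72 + 95 + 76 + 3 + 62 + 91 + 75 + 4 + 72 + 45 = 595
Step 2: Count the number of values: n = 10
Step 3: Mean = sum / n = 595 / 10 = 59.5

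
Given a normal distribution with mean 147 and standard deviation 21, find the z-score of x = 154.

0.3333

Step 1: Recall the z-score formula: z = (x - mu) / sigma
Step 2: Substitute values: z = (154 - 147) / 21
Step 3: z = 7 / 21 = 0.3333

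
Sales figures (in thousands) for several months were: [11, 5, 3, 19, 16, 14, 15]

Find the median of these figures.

14

Step 1: Sort the data in ascending order: [3, 5, 11, 14, 15, 16, 19]
Step 2: The number of values is n = 7.
Step 3: Since n is odd, the median is the middle value at position 4: 14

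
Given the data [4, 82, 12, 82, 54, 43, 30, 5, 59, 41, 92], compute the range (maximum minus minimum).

88

Step 1: Identify the maximum value: max = 92
Step 2: Identify the minimum value: min = 4
Step 3: Range = max - min = 92 - 4 = 88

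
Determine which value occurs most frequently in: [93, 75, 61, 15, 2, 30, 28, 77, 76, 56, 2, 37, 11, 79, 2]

2

Step 1: Count the frequency of each value:
  2: appears 3 time(s)
  11: appears 1 time(s)
  15: appears 1 time(s)
  28: appears 1 time(s)
  30: appears 1 time(s)
  37: appears 1 time(s)
  56: appears 1 time(s)
  61: appears 1 time(s)
  75: appears 1 time(s)
  76: appears 1 time(s)
  77: appears 1 time(s)
  79: appears 1 time(s)
  93: appears 1 time(s)
Step 2: The value 2 appears most frequently (3 times).
Step 3: Mode = 2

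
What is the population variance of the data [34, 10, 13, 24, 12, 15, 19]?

60.9796

Step 1: Compute the mean: (34 + 10 + 13 + 24 + 12 + 15 + 19) / 7 = 18.1429
Step 2: Compute squared deviations from the mean:
  (34 - 18.1429)^2 = 251.449
  (10 - 18.1429)^2 = 66.3061
  (13 - 18.1429)^2 = 26.449
  (24 - 18.1429)^2 = 34.3061
  (12 - 18.1429)^2 = 37.7347
  (15 - 18.1429)^2 = 9.8776
  (19 - 18.1429)^2 = 0.7347
Step 3: Sum of squared deviations = 426.8571
Step 4: Population variance = 426.8571 / 7 = 60.9796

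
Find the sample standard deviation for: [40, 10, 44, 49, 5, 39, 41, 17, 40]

16.3095

Step 1: Compute the mean: 31.6667
Step 2: Sum of squared deviations from the mean: 2128
Step 3: Sample variance = 2128 / 8 = 266
Step 4: Standard deviation = sqrt(266) = 16.3095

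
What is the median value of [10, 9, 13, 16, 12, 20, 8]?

12

Step 1: Sort the data in ascending order: [8, 9, 10, 12, 13, 16, 20]
Step 2: The number of values is n = 7.
Step 3: Since n is odd, the median is the middle value at position 4: 12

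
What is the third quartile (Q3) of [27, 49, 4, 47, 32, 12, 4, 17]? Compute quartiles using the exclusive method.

43.25

Step 1: Sort the data: [4, 4, 12, 17, 27, 32, 47, 49]
Step 2: n = 8
Step 3: Using the exclusive quartile method:
  Q1 = 6
  Q2 (median) = 22
  Q3 = 43.25
  IQR = Q3 - Q1 = 43.25 - 6 = 37.25
Step 4: Q3 = 43.25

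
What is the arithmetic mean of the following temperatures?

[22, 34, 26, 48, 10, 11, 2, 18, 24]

21.6667

Step 1: Sum all values: 22 + 34 + 26 + 48 + 10 + 11 + 2 + 18 + 24 = 195
Step 2: Count the number of values: n = 9
Step 3: Mean = sum / n = 195 / 9 = 21.6667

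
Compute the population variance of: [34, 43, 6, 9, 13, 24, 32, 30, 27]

137.7284

Step 1: Compute the mean: (34 + 43 + 6 + 9 + 13 + 24 + 32 + 30 + 27) / 9 = 24.2222
Step 2: Compute squared deviations from the mean:
  (34 - 24.2222)^2 = 95.6049
  (43 - 24.2222)^2 = 352.6049
  (6 - 24.2222)^2 = 332.0494
  (9 - 24.2222)^2 = 231.716
  (13 - 24.2222)^2 = 125.9383
  (24 - 24.2222)^2 = 0.0494
  (32 - 24.2222)^2 = 60.4938
  (30 - 24.2222)^2 = 33.3827
  (27 - 24.2222)^2 = 7.716
Step 3: Sum of squared deviations = 1239.5556
Step 4: Population variance = 1239.5556 / 9 = 137.7284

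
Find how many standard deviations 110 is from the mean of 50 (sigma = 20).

3

Step 1: Recall the z-score formula: z = (x - mu) / sigma
Step 2: Substitute values: z = (110 - 50) / 20
Step 3: z = 60 / 20 = 3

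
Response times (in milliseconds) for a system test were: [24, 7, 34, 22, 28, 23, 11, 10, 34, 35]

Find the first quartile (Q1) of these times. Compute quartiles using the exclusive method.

10.75

Step 1: Sort the data: [7, 10, 11, 22, 23, 24, 28, 34, 34, 35]
Step 2: n = 10
Step 3: Using the exclusive quartile method:
  Q1 = 10.75
  Q2 (median) = 23.5
  Q3 = 34
  IQR = Q3 - Q1 = 34 - 10.75 = 23.25
Step 4: Q1 = 10.75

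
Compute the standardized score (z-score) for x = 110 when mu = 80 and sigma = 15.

2

Step 1: Recall the z-score formula: z = (x - mu) / sigma
Step 2: Substitute values: z = (110 - 80) / 15
Step 3: z = 30 / 15 = 2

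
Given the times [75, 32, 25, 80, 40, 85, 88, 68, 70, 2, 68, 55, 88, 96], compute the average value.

62.2857

Step 1: Sum all values: 75 + 32 + 25 + 80 + 40 + 85 + 88 + 68 + 70 + 2 + 68 + 55 + 88 + 96 = 872
Step 2: Count the number of values: n = 14
Step 3: Mean = sum / n = 872 / 14 = 62.2857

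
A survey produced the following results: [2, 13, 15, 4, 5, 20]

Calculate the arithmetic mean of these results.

9.8333

Step 1: Sum all values: 2 + 13 + 15 + 4 + 5 + 20 = 59
Step 2: Count the number of values: n = 6
Step 3: Mean = sum / n = 59 / 6 = 9.8333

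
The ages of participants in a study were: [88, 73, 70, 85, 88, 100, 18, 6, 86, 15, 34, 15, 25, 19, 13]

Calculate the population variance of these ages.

1162.9333

Step 1: Compute the mean: (88 + 73 + 70 + 85 + 88 + 100 + 18 + 6 + 86 + 15 + 34 + 15 + 25 + 19 + 13) / 15 = 49
Step 2: Compute squared deviations from the mean:
  (88 - 49)^2 = 1521
  (73 - 49)^2 = 576
  (70 - 49)^2 = 441
  (85 - 49)^2 = 1296
  (88 - 49)^2 = 1521
  (100 - 49)^2 = 2601
  (18 - 49)^2 = 961
  (6 - 49)^2 = 1849
  (86 - 49)^2 = 1369
  (15 - 49)^2 = 1156
  (34 - 49)^2 = 225
  (15 - 49)^2 = 1156
  (25 - 49)^2 = 576
  (19 - 49)^2 = 900
  (13 - 49)^2 = 1296
Step 3: Sum of squared deviations = 17444
Step 4: Population variance = 17444 / 15 = 1162.9333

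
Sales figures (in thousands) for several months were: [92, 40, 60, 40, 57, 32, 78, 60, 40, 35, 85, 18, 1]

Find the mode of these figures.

40

Step 1: Count the frequency of each value:
  1: appears 1 time(s)
  18: appears 1 time(s)
  32: appears 1 time(s)
  35: appears 1 time(s)
  40: appears 3 time(s)
  57: appears 1 time(s)
  60: appears 2 time(s)
  78: appears 1 time(s)
  85: appears 1 time(s)
  92: appears 1 time(s)
Step 2: The value 40 appears most frequently (3 times).
Step 3: Mode = 40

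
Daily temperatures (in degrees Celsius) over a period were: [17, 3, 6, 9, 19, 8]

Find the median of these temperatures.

8.5

Step 1: Sort the data in ascending order: [3, 6, 8, 9, 17, 19]
Step 2: The number of values is n = 6.
Step 3: Since n is even, the median is the average of positions 3 and 4:
  Median = (8 + 9) / 2 = 8.5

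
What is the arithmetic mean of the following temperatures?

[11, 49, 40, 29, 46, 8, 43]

32.2857

Step 1: Sum all values: 11 + 49 + 40 + 29 + 46 + 8 + 43 = 226
Step 2: Count the number of values: n = 7
Step 3: Mean = sum / n = 226 / 7 = 32.2857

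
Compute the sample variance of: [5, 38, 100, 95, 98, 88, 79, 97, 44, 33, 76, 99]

1054.7273

Step 1: Compute the mean: (5 + 38 + 100 + 95 + 98 + 88 + 79 + 97 + 44 + 33 + 76 + 99) / 12 = 71
Step 2: Compute squared deviations from the mean:
  (5 - 71)^2 = 4356
  (38 - 71)^2 = 1089
  (100 - 71)^2 = 841
  (95 - 71)^2 = 576
  (98 - 71)^2 = 729
  (88 - 71)^2 = 289
  (79 - 71)^2 = 64
  (97 - 71)^2 = 676
  (44 - 71)^2 = 729
  (33 - 71)^2 = 1444
  (76 - 71)^2 = 25
  (99 - 71)^2 = 784
Step 3: Sum of squared deviations = 11602
Step 4: Sample variance = 11602 / 11 = 1054.7273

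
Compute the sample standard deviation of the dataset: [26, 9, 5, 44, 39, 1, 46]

19.2675

Step 1: Compute the mean: 24.2857
Step 2: Sum of squared deviations from the mean: 2227.4286
Step 3: Sample variance = 2227.4286 / 6 = 371.2381
Step 4: Standard deviation = sqrt(371.2381) = 19.2675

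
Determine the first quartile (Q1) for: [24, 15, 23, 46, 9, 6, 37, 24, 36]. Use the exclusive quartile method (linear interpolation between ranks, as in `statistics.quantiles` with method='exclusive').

12

Step 1: Sort the data: [6, 9, 15, 23, 24, 24, 36, 37, 46]
Step 2: n = 9
Step 3: Using the exclusive quartile method:
  Q1 = 12
  Q2 (median) = 24
  Q3 = 36.5
  IQR = Q3 - Q1 = 36.5 - 12 = 24.5
Step 4: Q1 = 12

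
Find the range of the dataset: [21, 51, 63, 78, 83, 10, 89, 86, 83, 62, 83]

79

Step 1: Identify the maximum value: max = 89
Step 2: Identify the minimum value: min = 10
Step 3: Range = max - min = 89 - 10 = 79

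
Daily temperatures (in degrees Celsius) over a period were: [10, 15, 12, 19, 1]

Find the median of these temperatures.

12

Step 1: Sort the data in ascending order: [1, 10, 12, 15, 19]
Step 2: The number of values is n = 5.
Step 3: Since n is odd, the median is the middle value at position 3: 12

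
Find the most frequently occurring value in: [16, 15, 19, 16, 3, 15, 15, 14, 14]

15

Step 1: Count the frequency of each value:
  3: appears 1 time(s)
  14: appears 2 time(s)
  15: appears 3 time(s)
  16: appears 2 time(s)
  19: appears 1 time(s)
Step 2: The value 15 appears most frequently (3 times).
Step 3: Mode = 15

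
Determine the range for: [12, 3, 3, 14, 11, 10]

11

Step 1: Identify the maximum value: max = 14
Step 2: Identify the minimum value: min = 3
Step 3: Range = max - min = 14 - 3 = 11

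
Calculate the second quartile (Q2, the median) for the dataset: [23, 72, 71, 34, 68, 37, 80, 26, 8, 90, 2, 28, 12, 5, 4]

28

Step 1: Sort the data: [2, 4, 5, 8, 12, 23, 26, 28, 34, 37, 68, 71, 72, 80, 90]
Step 2: n = 15
Step 3: Q2 is the median. Since n is odd, it is the middle value at position 8: 28
Step 4: Q2 = 28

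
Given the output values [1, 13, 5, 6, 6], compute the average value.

6.2

Step 1: Sum all values: 1 + 13 + 5 + 6 + 6 = 31
Step 2: Count the number of values: n = 5
Step 3: Mean = sum / n = 31 / 5 = 6.2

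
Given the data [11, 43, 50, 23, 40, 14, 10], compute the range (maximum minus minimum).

40

Step 1: Identify the maximum value: max = 50
Step 2: Identify the minimum value: min = 10
Step 3: Range = max - min = 50 - 10 = 40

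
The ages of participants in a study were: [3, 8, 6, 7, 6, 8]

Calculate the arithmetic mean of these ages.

6.3333

Step 1: Sum all values: 3 + 8 + 6 + 7 + 6 + 8 = 38
Step 2: Count the number of values: n = 6
Step 3: Mean = sum / n = 38 / 6 = 6.3333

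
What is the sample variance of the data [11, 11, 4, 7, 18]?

27.7

Step 1: Compute the mean: (11 + 11 + 4 + 7 + 18) / 5 = 10.2
Step 2: Compute squared deviations from the mean:
  (11 - 10.2)^2 = 0.64
  (11 - 10.2)^2 = 0.64
  (4 - 10.2)^2 = 38.44
  (7 - 10.2)^2 = 10.24
  (18 - 10.2)^2 = 60.84
Step 3: Sum of squared deviations = 110.8
Step 4: Sample variance = 110.8 / 4 = 27.7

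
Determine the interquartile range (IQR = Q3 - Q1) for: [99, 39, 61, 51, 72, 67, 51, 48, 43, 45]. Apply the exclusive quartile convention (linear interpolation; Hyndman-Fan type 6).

23.75

Step 1: Sort the data: [39, 43, 45, 48, 51, 51, 61, 67, 72, 99]
Step 2: n = 10
Step 3: Using the exclusive quartile method:
  Q1 = 44.5
  Q2 (median) = 51
  Q3 = 68.25
  IQR = Q3 - Q1 = 68.25 - 44.5 = 23.75
Step 4: IQR = 23.75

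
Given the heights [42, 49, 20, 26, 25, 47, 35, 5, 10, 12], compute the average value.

27.1

Step 1: Sum all values: 42 + 49 + 20 + 26 + 25 + 47 + 35 + 5 + 10 + 12 = 271
Step 2: Count the number of values: n = 10
Step 3: Mean = sum / n = 271 / 10 = 27.1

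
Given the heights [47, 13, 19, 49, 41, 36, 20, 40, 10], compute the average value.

30.5556

Step 1: Sum all values: 47 + 13 + 19 + 49 + 41 + 36 + 20 + 40 + 10 = 275
Step 2: Count the number of values: n = 9
Step 3: Mean = sum / n = 275 / 9 = 30.5556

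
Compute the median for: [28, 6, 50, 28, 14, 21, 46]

28

Step 1: Sort the data in ascending order: [6, 14, 21, 28, 28, 46, 50]
Step 2: The number of values is n = 7.
Step 3: Since n is odd, the median is the middle value at position 4: 28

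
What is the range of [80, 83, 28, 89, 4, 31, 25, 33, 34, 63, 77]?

85

Step 1: Identify the maximum value: max = 89
Step 2: Identify the minimum value: min = 4
Step 3: Range = max - min = 89 - 4 = 85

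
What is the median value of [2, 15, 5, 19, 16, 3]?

10

Step 1: Sort the data in ascending order: [2, 3, 5, 15, 16, 19]
Step 2: The number of values is n = 6.
Step 3: Since n is even, the median is the average of positions 3 and 4:
  Median = (5 + 15) / 2 = 10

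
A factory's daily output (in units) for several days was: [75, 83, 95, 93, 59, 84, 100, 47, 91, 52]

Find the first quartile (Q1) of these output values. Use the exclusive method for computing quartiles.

57.25

Step 1: Sort the data: [47, 52, 59, 75, 83, 84, 91, 93, 95, 100]
Step 2: n = 10
Step 3: Using the exclusive quartile method:
  Q1 = 57.25
  Q2 (median) = 83.5
  Q3 = 93.5
  IQR = Q3 - Q1 = 93.5 - 57.25 = 36.25
Step 4: Q1 = 57.25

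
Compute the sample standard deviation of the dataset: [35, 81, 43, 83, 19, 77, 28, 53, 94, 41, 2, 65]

28.6297

Step 1: Compute the mean: 51.75
Step 2: Sum of squared deviations from the mean: 9016.25
Step 3: Sample variance = 9016.25 / 11 = 819.6591
Step 4: Standard deviation = sqrt(819.6591) = 28.6297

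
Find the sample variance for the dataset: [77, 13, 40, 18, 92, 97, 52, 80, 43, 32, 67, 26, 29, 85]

832.0934

Step 1: Compute the mean: (77 + 13 + 40 + 18 + 92 + 97 + 52 + 80 + 43 + 32 + 67 + 26 + 29 + 85) / 14 = 53.6429
Step 2: Compute squared deviations from the mean:
  (77 - 53.6429)^2 = 545.5561
  (13 - 53.6429)^2 = 1651.8418
  (40 - 53.6429)^2 = 186.1276
  (18 - 53.6429)^2 = 1270.4133
  (92 - 53.6429)^2 = 1471.2704
  (97 - 53.6429)^2 = 1879.8418
  (52 - 53.6429)^2 = 2.699
  (80 - 53.6429)^2 = 694.699
  (43 - 53.6429)^2 = 113.2704
  (32 - 53.6429)^2 = 468.4133
  (67 - 53.6429)^2 = 178.4133
  (26 - 53.6429)^2 = 764.1276
  (29 - 53.6429)^2 = 607.2704
  (85 - 53.6429)^2 = 983.2704
Step 3: Sum of squared deviations = 10817.2143
Step 4: Sample variance = 10817.2143 / 13 = 832.0934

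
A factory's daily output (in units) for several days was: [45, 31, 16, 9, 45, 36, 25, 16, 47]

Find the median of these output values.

31

Step 1: Sort the data in ascending order: [9, 16, 16, 25, 31, 36, 45, 45, 47]
Step 2: The number of values is n = 9.
Step 3: Since n is odd, the median is the middle value at position 5: 31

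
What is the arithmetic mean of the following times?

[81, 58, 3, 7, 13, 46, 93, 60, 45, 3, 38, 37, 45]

40.6923

Step 1: Sum all values: 81 + 58 + 3 + 7 + 13 + 46 + 93 + 60 + 45 + 3 + 38 + 37 + 45 = 529
Step 2: Count the number of values: n = 13
Step 3: Mean = sum / n = 529 / 13 = 40.6923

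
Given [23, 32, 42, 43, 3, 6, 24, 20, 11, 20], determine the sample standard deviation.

13.7048

Step 1: Compute the mean: 22.4
Step 2: Sum of squared deviations from the mean: 1690.4
Step 3: Sample variance = 1690.4 / 9 = 187.8222
Step 4: Standard deviation = sqrt(187.8222) = 13.7048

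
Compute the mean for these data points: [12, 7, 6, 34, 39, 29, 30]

22.4286

Step 1: Sum all values: 12 + 7 + 6 + 34 + 39 + 29 + 30 = 157
Step 2: Count the number of values: n = 7
Step 3: Mean = sum / n = 157 / 7 = 22.4286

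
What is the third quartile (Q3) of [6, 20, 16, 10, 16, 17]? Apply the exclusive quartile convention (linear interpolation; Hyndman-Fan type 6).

17.75

Step 1: Sort the data: [6, 10, 16, 16, 17, 20]
Step 2: n = 6
Step 3: Using the exclusive quartile method:
  Q1 = 9
  Q2 (median) = 16
  Q3 = 17.75
  IQR = Q3 - Q1 = 17.75 - 9 = 8.75
Step 4: Q3 = 17.75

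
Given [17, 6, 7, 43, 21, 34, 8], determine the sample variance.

206.9524

Step 1: Compute the mean: (17 + 6 + 7 + 43 + 21 + 34 + 8) / 7 = 19.4286
Step 2: Compute squared deviations from the mean:
  (17 - 19.4286)^2 = 5.898
  (6 - 19.4286)^2 = 180.3265
  (7 - 19.4286)^2 = 154.4694
  (43 - 19.4286)^2 = 555.6122
  (21 - 19.4286)^2 = 2.4694
  (34 - 19.4286)^2 = 212.3265
  (8 - 19.4286)^2 = 130.6122
Step 3: Sum of squared deviations = 1241.7143
Step 4: Sample variance = 1241.7143 / 6 = 206.9524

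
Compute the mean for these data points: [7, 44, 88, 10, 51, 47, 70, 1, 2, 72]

39.2

Step 1: Sum all values: 7 + 44 + 88 + 10 + 51 + 47 + 70 + 1 + 2 + 72 = 392
Step 2: Count the number of values: n = 10
Step 3: Mean = sum / n = 392 / 10 = 39.2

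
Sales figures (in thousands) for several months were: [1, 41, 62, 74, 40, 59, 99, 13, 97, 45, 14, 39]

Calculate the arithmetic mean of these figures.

48.6667

Step 1: Sum all values: 1 + 41 + 62 + 74 + 40 + 59 + 99 + 13 + 97 + 45 + 14 + 39 = 584
Step 2: Count the number of values: n = 12
Step 3: Mean = sum / n = 584 / 12 = 48.6667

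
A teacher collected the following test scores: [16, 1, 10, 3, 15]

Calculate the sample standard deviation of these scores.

6.8191

Step 1: Compute the mean: 9
Step 2: Sum of squared deviations from the mean: 186
Step 3: Sample variance = 186 / 4 = 46.5
Step 4: Standard deviation = sqrt(46.5) = 6.8191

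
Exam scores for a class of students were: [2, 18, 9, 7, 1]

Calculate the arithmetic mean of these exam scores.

7.4

Step 1: Sum all values: 2 + 18 + 9 + 7 + 1 = 37
Step 2: Count the number of values: n = 5
Step 3: Mean = sum / n = 37 / 5 = 7.4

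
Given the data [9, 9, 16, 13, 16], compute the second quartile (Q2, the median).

13

Step 1: Sort the data: [9, 9, 13, 16, 16]
Step 2: n = 5
Step 3: Q2 is the median. Since n is odd, it is the middle value at position 3: 13
Step 4: Q2 = 13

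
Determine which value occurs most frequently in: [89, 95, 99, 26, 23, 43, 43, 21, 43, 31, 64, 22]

43

Step 1: Count the frequency of each value:
  21: appears 1 time(s)
  22: appears 1 time(s)
  23: appears 1 time(s)
  26: appears 1 time(s)
  31: appears 1 time(s)
  43: appears 3 time(s)
  64: appears 1 time(s)
  89: appears 1 time(s)
  95: appears 1 time(s)
  99: appears 1 time(s)
Step 2: The value 43 appears most frequently (3 times).
Step 3: Mode = 43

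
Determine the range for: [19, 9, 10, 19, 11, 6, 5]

14

Step 1: Identify the maximum value: max = 19
Step 2: Identify the minimum value: min = 5
Step 3: Range = max - min = 19 - 5 = 14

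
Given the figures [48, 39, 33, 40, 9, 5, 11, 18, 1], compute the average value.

22.6667

Step 1: Sum all values: 48 + 39 + 33 + 40 + 9 + 5 + 11 + 18 + 1 = 204
Step 2: Count the number of values: n = 9
Step 3: Mean = sum / n = 204 / 9 = 22.6667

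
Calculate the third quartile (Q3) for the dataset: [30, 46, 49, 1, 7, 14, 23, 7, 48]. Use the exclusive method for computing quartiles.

47

Step 1: Sort the data: [1, 7, 7, 14, 23, 30, 46, 48, 49]
Step 2: n = 9
Step 3: Using the exclusive quartile method:
  Q1 = 7
  Q2 (median) = 23
  Q3 = 47
  IQR = Q3 - Q1 = 47 - 7 = 40
Step 4: Q3 = 47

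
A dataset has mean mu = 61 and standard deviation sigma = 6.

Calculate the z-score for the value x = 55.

-1

Step 1: Recall the z-score formula: z = (x - mu) / sigma
Step 2: Substitute values: z = (55 - 61) / 6
Step 3: z = -6 / 6 = -1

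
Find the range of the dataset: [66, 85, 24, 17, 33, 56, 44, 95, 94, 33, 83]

78

Step 1: Identify the maximum value: max = 95
Step 2: Identify the minimum value: min = 17
Step 3: Range = max - min = 95 - 17 = 78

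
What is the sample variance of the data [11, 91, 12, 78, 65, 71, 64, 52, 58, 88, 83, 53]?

689

Step 1: Compute the mean: (11 + 91 + 12 + 78 + 65 + 71 + 64 + 52 + 58 + 88 + 83 + 53) / 12 = 60.5
Step 2: Compute squared deviations from the mean:
  (11 - 60.5)^2 = 2450.25
  (91 - 60.5)^2 = 930.25
  (12 - 60.5)^2 = 2352.25
  (78 - 60.5)^2 = 306.25
  (65 - 60.5)^2 = 20.25
  (71 - 60.5)^2 = 110.25
  (64 - 60.5)^2 = 12.25
  (52 - 60.5)^2 = 72.25
  (58 - 60.5)^2 = 6.25
  (88 - 60.5)^2 = 756.25
  (83 - 60.5)^2 = 506.25
  (53 - 60.5)^2 = 56.25
Step 3: Sum of squared deviations = 7579
Step 4: Sample variance = 7579 / 11 = 689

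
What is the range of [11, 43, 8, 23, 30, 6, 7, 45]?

39

Step 1: Identify the maximum value: max = 45
Step 2: Identify the minimum value: min = 6
Step 3: Range = max - min = 45 - 6 = 39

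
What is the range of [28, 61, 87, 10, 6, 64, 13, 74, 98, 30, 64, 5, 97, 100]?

95

Step 1: Identify the maximum value: max = 100
Step 2: Identify the minimum value: min = 5
Step 3: Range = max - min = 100 - 5 = 95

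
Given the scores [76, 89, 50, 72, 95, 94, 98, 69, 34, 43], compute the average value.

72

Step 1: Sum all values: 76 + 89 + 50 + 72 + 95 + 94 + 98 + 69 + 34 + 43 = 720
Step 2: Count the number of values: n = 10
Step 3: Mean = sum / n = 720 / 10 = 72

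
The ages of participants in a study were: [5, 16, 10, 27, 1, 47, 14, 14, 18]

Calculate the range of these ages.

46

Step 1: Identify the maximum value: max = 47
Step 2: Identify the minimum value: min = 1
Step 3: Range = max - min = 47 - 1 = 46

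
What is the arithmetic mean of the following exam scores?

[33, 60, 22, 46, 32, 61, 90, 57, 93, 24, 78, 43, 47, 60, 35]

52.0667

Step 1: Sum all values: 33 + 60 + 22 + 46 + 32 + 61 + 90 + 57 + 93 + 24 + 78 + 43 + 47 + 60 + 35 = 781
Step 2: Count the number of values: n = 15
Step 3: Mean = sum / n = 781 / 15 = 52.0667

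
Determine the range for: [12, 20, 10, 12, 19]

10

Step 1: Identify the maximum value: max = 20
Step 2: Identify the minimum value: min = 10
Step 3: Range = max - min = 20 - 10 = 10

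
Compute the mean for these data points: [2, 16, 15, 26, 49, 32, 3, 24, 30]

21.8889

Step 1: Sum all values: 2 + 16 + 15 + 26 + 49 + 32 + 3 + 24 + 30 = 197
Step 2: Count the number of values: n = 9
Step 3: Mean = sum / n = 197 / 9 = 21.8889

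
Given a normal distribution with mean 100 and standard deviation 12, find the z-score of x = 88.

-1

Step 1: Recall the z-score formula: z = (x - mu) / sigma
Step 2: Substitute values: z = (88 - 100) / 12
Step 3: z = -12 / 12 = -1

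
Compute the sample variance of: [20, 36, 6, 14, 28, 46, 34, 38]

181.0714

Step 1: Compute the mean: (20 + 36 + 6 + 14 + 28 + 46 + 34 + 38) / 8 = 27.75
Step 2: Compute squared deviations from the mean:
  (20 - 27.75)^2 = 60.0625
  (36 - 27.75)^2 = 68.0625
  (6 - 27.75)^2 = 473.0625
  (14 - 27.75)^2 = 189.0625
  (28 - 27.75)^2 = 0.0625
  (46 - 27.75)^2 = 333.0625
  (34 - 27.75)^2 = 39.0625
  (38 - 27.75)^2 = 105.0625
Step 3: Sum of squared deviations = 1267.5
Step 4: Sample variance = 1267.5 / 7 = 181.0714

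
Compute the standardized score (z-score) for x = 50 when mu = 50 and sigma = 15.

0

Step 1: Recall the z-score formula: z = (x - mu) / sigma
Step 2: Substitute values: z = (50 - 50) / 15
Step 3: z = 0 / 15 = 0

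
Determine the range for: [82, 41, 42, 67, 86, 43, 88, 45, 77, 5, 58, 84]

83

Step 1: Identify the maximum value: max = 88
Step 2: Identify the minimum value: min = 5
Step 3: Range = max - min = 88 - 5 = 83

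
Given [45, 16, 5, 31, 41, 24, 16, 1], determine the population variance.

221.9844

Step 1: Compute the mean: (45 + 16 + 5 + 31 + 41 + 24 + 16 + 1) / 8 = 22.375
Step 2: Compute squared deviations from the mean:
  (45 - 22.375)^2 = 511.8906
  (16 - 22.375)^2 = 40.6406
  (5 - 22.375)^2 = 301.8906
  (31 - 22.375)^2 = 74.3906
  (41 - 22.375)^2 = 346.8906
  (24 - 22.375)^2 = 2.6406
  (16 - 22.375)^2 = 40.6406
  (1 - 22.375)^2 = 456.8906
Step 3: Sum of squared deviations = 1775.875
Step 4: Population variance = 1775.875 / 8 = 221.9844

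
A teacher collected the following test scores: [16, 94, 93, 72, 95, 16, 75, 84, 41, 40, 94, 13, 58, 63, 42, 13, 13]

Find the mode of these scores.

13

Step 1: Count the frequency of each value:
  13: appears 3 time(s)
  16: appears 2 time(s)
  40: appears 1 time(s)
  41: appears 1 time(s)
  42: appears 1 time(s)
  58: appears 1 time(s)
  63: appears 1 time(s)
  72: appears 1 time(s)
  75: appears 1 time(s)
  84: appears 1 time(s)
  93: appears 1 time(s)
  94: appears 2 time(s)
  95: appears 1 time(s)
Step 2: The value 13 appears most frequently (3 times).
Step 3: Mode = 13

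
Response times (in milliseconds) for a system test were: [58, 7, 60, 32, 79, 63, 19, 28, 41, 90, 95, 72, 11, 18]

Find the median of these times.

49.5

Step 1: Sort the data in ascending order: [7, 11, 18, 19, 28, 32, 41, 58, 60, 63, 72, 79, 90, 95]
Step 2: The number of values is n = 14.
Step 3: Since n is even, the median is the average of positions 7 and 8:
  Median = (41 + 58) / 2 = 49.5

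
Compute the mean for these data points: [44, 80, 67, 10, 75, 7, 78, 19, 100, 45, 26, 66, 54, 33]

50.2857

Step 1: Sum all values: 44 + 80 + 67 + 10 + 75 + 7 + 78 + 19 + 100 + 45 + 26 + 66 + 54 + 33 = 704
Step 2: Count the number of values: n = 14
Step 3: Mean = sum / n = 704 / 14 = 50.2857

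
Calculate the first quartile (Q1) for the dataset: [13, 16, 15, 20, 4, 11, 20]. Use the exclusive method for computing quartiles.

11

Step 1: Sort the data: [4, 11, 13, 15, 16, 20, 20]
Step 2: n = 7
Step 3: Using the exclusive quartile method:
  Q1 = 11
  Q2 (median) = 15
  Q3 = 20
  IQR = Q3 - Q1 = 20 - 11 = 9
Step 4: Q1 = 11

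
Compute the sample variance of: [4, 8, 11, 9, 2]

13.7

Step 1: Compute the mean: (4 + 8 + 11 + 9 + 2) / 5 = 6.8
Step 2: Compute squared deviations from the mean:
  (4 - 6.8)^2 = 7.84
  (8 - 6.8)^2 = 1.44
  (11 - 6.8)^2 = 17.64
  (9 - 6.8)^2 = 4.84
  (2 - 6.8)^2 = 23.04
Step 3: Sum of squared deviations = 54.8
Step 4: Sample variance = 54.8 / 4 = 13.7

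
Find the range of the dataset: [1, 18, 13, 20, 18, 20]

19

Step 1: Identify the maximum value: max = 20
Step 2: Identify the minimum value: min = 1
Step 3: Range = max - min = 20 - 1 = 19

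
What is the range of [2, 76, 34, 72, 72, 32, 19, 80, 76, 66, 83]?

81

Step 1: Identify the maximum value: max = 83
Step 2: Identify the minimum value: min = 2
Step 3: Range = max - min = 83 - 2 = 81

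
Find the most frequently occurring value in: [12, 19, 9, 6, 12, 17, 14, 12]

12

Step 1: Count the frequency of each value:
  6: appears 1 time(s)
  9: appears 1 time(s)
  12: appears 3 time(s)
  14: appears 1 time(s)
  17: appears 1 time(s)
  19: appears 1 time(s)
Step 2: The value 12 appears most frequently (3 times).
Step 3: Mode = 12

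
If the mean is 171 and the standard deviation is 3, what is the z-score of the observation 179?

2.6667

Step 1: Recall the z-score formula: z = (x - mu) / sigma
Step 2: Substitute values: z = (179 - 171) / 3
Step 3: z = 8 / 3 = 2.6667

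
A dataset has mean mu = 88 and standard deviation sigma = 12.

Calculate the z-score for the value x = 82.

-0.5

Step 1: Recall the z-score formula: z = (x - mu) / sigma
Step 2: Substitute values: z = (82 - 88) / 12
Step 3: z = -6 / 12 = -0.5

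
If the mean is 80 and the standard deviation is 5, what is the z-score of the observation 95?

3

Step 1: Recall the z-score formula: z = (x - mu) / sigma
Step 2: Substitute values: z = (95 - 80) / 5
Step 3: z = 15 / 5 = 3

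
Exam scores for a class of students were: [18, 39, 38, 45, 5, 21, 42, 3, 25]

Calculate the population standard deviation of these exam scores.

14.8681

Step 1: Compute the mean: 26.2222
Step 2: Sum of squared deviations from the mean: 1989.5556
Step 3: Population variance = 1989.5556 / 9 = 221.0617
Step 4: Standard deviation = sqrt(221.0617) = 14.8681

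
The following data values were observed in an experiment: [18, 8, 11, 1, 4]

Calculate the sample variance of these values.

43.3

Step 1: Compute the mean: (18 + 8 + 11 + 1 + 4) / 5 = 8.4
Step 2: Compute squared deviations from the mean:
  (18 - 8.4)^2 = 92.16
  (8 - 8.4)^2 = 0.16
  (11 - 8.4)^2 = 6.76
  (1 - 8.4)^2 = 54.76
  (4 - 8.4)^2 = 19.36
Step 3: Sum of squared deviations = 173.2
Step 4: Sample variance = 173.2 / 4 = 43.3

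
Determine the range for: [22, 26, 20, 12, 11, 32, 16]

21

Step 1: Identify the maximum value: max = 32
Step 2: Identify the minimum value: min = 11
Step 3: Range = max - min = 32 - 11 = 21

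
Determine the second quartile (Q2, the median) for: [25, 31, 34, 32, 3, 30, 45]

31

Step 1: Sort the data: [3, 25, 30, 31, 32, 34, 45]
Step 2: n = 7
Step 3: Q2 is the median. Since n is odd, it is the middle value at position 4: 31
Step 4: Q2 = 31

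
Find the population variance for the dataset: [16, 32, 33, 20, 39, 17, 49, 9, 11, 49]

202.05

Step 1: Compute the mean: (16 + 32 + 33 + 20 + 39 + 17 + 49 + 9 + 11 + 49) / 10 = 27.5
Step 2: Compute squared deviations from the mean:
  (16 - 27.5)^2 = 132.25
  (32 - 27.5)^2 = 20.25
  (33 - 27.5)^2 = 30.25
  (20 - 27.5)^2 = 56.25
  (39 - 27.5)^2 = 132.25
  (17 - 27.5)^2 = 110.25
  (49 - 27.5)^2 = 462.25
  (9 - 27.5)^2 = 342.25
  (11 - 27.5)^2 = 272.25
  (49 - 27.5)^2 = 462.25
Step 3: Sum of squared deviations = 2020.5
Step 4: Population variance = 2020.5 / 10 = 202.05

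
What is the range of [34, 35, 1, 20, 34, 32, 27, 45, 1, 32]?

44

Step 1: Identify the maximum value: max = 45
Step 2: Identify the minimum value: min = 1
Step 3: Range = max - min = 45 - 1 = 44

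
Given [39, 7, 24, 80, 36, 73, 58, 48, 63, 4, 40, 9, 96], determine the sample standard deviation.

29.0274

Step 1: Compute the mean: 44.3846
Step 2: Sum of squared deviations from the mean: 10111.0769
Step 3: Sample variance = 10111.0769 / 12 = 842.5897
Step 4: Standard deviation = sqrt(842.5897) = 29.0274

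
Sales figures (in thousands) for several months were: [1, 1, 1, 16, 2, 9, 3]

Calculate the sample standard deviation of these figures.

5.7363

Step 1: Compute the mean: 4.7143
Step 2: Sum of squared deviations from the mean: 197.4286
Step 3: Sample variance = 197.4286 / 6 = 32.9048
Step 4: Standard deviation = sqrt(32.9048) = 5.7363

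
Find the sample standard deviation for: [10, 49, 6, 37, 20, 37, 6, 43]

17.5336

Step 1: Compute the mean: 26
Step 2: Sum of squared deviations from the mean: 2152
Step 3: Sample variance = 2152 / 7 = 307.4286
Step 4: Standard deviation = sqrt(307.4286) = 17.5336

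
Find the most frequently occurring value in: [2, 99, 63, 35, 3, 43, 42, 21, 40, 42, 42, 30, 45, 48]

42

Step 1: Count the frequency of each value:
  2: appears 1 time(s)
  3: appears 1 time(s)
  21: appears 1 time(s)
  30: appears 1 time(s)
  35: appears 1 time(s)
  40: appears 1 time(s)
  42: appears 3 time(s)
  43: appears 1 time(s)
  45: appears 1 time(s)
  48: appears 1 time(s)
  63: appears 1 time(s)
  99: appears 1 time(s)
Step 2: The value 42 appears most frequently (3 times).
Step 3: Mode = 42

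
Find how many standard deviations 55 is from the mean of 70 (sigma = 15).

-1

Step 1: Recall the z-score formula: z = (x - mu) / sigma
Step 2: Substitute values: z = (55 - 70) / 15
Step 3: z = -15 / 15 = -1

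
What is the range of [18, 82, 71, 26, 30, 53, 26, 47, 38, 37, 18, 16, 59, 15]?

67

Step 1: Identify the maximum value: max = 82
Step 2: Identify the minimum value: min = 15
Step 3: Range = max - min = 82 - 15 = 67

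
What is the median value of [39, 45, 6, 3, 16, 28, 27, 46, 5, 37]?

27.5

Step 1: Sort the data in ascending order: [3, 5, 6, 16, 27, 28, 37, 39, 45, 46]
Step 2: The number of values is n = 10.
Step 3: Since n is even, the median is the average of positions 5 and 6:
  Median = (27 + 28) / 2 = 27.5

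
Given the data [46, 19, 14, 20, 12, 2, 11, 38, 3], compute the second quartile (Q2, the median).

14

Step 1: Sort the data: [2, 3, 11, 12, 14, 19, 20, 38, 46]
Step 2: n = 9
Step 3: Q2 is the median. Since n is odd, it is the middle value at position 5: 14
Step 4: Q2 = 14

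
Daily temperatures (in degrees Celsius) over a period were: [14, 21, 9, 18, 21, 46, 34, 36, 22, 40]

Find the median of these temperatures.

21.5

Step 1: Sort the data in ascending order: [9, 14, 18, 21, 21, 22, 34, 36, 40, 46]
Step 2: The number of values is n = 10.
Step 3: Since n is even, the median is the average of positions 5 and 6:
  Median = (21 + 22) / 2 = 21.5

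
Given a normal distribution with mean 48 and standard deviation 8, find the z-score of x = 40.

-1

Step 1: Recall the z-score formula: z = (x - mu) / sigma
Step 2: Substitute values: z = (40 - 48) / 8
Step 3: z = -8 / 8 = -1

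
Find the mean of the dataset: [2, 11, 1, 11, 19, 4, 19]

9.5714

Step 1: Sum all values: 2 + 11 + 1 + 11 + 19 + 4 + 19 = 67
Step 2: Count the number of values: n = 7
Step 3: Mean = sum / n = 67 / 7 = 9.5714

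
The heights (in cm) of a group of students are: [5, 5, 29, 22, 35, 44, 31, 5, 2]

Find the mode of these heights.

5

Step 1: Count the frequency of each value:
  2: appears 1 time(s)
  5: appears 3 time(s)
  22: appears 1 time(s)
  29: appears 1 time(s)
  31: appears 1 time(s)
  35: appears 1 time(s)
  44: appears 1 time(s)
Step 2: The value 5 appears most frequently (3 times).
Step 3: Mode = 5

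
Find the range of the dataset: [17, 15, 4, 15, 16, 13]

13

Step 1: Identify the maximum value: max = 17
Step 2: Identify the minimum value: min = 4
Step 3: Range = max - min = 17 - 4 = 13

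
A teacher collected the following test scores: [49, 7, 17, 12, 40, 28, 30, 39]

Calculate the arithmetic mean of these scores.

27.75

Step 1: Sum all values: 49 + 7 + 17 + 12 + 40 + 28 + 30 + 39 = 222
Step 2: Count the number of values: n = 8
Step 3: Mean = sum / n = 222 / 8 = 27.75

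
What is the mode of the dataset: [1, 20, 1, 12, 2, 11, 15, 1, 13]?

1

Step 1: Count the frequency of each value:
  1: appears 3 time(s)
  2: appears 1 time(s)
  11: appears 1 time(s)
  12: appears 1 time(s)
  13: appears 1 time(s)
  15: appears 1 time(s)
  20: appears 1 time(s)
Step 2: The value 1 appears most frequently (3 times).
Step 3: Mode = 1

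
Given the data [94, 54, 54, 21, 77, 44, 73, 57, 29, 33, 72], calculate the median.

54

Step 1: Sort the data in ascending order: [21, 29, 33, 44, 54, 54, 57, 72, 73, 77, 94]
Step 2: The number of values is n = 11.
Step 3: Since n is odd, the median is the middle value at position 6: 54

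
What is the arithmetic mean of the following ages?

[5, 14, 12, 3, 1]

7

Step 1: Sum all values: 5 + 14 + 12 + 3 + 1 = 35
Step 2: Count the number of values: n = 5
Step 3: Mean = sum / n = 35 / 5 = 7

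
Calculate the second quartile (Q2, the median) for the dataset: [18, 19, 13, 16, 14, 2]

15

Step 1: Sort the data: [2, 13, 14, 16, 18, 19]
Step 2: n = 6
Step 3: Q2 is the median. Since n is even, it is the average of the values at positions 3 and 4:
  Q2 = (14 + 16) / 2 = 15
Step 4: Q2 = 15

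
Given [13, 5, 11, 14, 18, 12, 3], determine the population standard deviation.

4.8234

Step 1: Compute the mean: 10.8571
Step 2: Sum of squared deviations from the mean: 162.8571
Step 3: Population variance = 162.8571 / 7 = 23.2653
Step 4: Standard deviation = sqrt(23.2653) = 4.8234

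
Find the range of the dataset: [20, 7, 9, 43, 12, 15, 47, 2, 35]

45

Step 1: Identify the maximum value: max = 47
Step 2: Identify the minimum value: min = 2
Step 3: Range = max - min = 47 - 2 = 45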